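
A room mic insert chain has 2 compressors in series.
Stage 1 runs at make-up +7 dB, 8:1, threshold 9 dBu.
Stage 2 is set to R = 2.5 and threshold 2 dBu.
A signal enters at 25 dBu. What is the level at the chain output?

Stage 1: 16 dB above 9 dBu, reduced 8:1 to 2 dB above → 11 dBu; +7 dB make-up → 18 dBu.
Stage 2: 18 dBu is 16 dB over 2 dBu; at 2.5:1 that becomes 6.4 dB over, giving 8.4 dBu.

8.4 dBu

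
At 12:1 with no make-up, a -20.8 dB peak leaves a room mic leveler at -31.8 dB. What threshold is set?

Input is 12 dB above T (since output overshoot × R = input overshoot: (-31.8 − T)·12 = -20.8 − T gives T = -32.8 dB).
Check: -32.8 + (-20.8 − (-32.8))/12 = -32.8 + 1 = -31.8 dB. ✓

-32.8 dB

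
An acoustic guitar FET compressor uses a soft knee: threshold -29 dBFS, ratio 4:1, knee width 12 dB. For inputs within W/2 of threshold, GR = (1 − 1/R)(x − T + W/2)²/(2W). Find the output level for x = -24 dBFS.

-27.78125 dBFS

x − T + W/2 = -24 − (-29) + 6 = 11.
GR = (1 − 1/4) × 11² / 24 = 0.75 × 121 / 24 = 3.78125 dB.
Output = -24 − 3.78125 = -27.78125 dBFS.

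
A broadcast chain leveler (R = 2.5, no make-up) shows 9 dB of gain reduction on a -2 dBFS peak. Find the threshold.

-17 dBFS

Gain reduction = -2 − (-11) = 9 dB; output overshoot = GR / (R − 1) = 9 / 1.5 = 6 dB.
Threshold = output − output overshoot = -11 − 6 = -17 dBFS.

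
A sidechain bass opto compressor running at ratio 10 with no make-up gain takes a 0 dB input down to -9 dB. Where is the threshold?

-10 dB

Let T be the threshold. Output overshoot = (input overshoot)/R, so -9 − T = (0 − T)/10.
10·(-9 − T) = 0 − T → 9·T = -90 − 0 = -90.
T = -90/9 = -10 dB.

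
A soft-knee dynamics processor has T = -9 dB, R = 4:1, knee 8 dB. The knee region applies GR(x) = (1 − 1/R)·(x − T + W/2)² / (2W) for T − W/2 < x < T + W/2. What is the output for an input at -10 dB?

x − T + W/2 = -10 − (-9) + 4 = 3.
GR = (1 − 1/4) × 3² / 16 = 0.75 × 9 / 16 = 0.421875 dB.
Output = -10 − 0.421875 = -10.421875 dB.

-10.421875 dB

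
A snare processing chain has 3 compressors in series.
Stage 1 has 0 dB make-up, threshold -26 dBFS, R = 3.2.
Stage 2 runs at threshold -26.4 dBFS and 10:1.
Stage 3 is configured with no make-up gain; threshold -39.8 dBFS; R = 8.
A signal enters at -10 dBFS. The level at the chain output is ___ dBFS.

Stage 1: overshoot 16 dB → 16/3.2 = 5 dB → -21 dBFS.
Stage 2: overshoot 5.4 dB → 5.4/10 = 0.54 dB → -25.86 dBFS.
Stage 3: -25.86 dBFS is 13.94 dB over -39.8 dBFS; at 8:1 that becomes 1.7425 dB over, giving -38.0575 dBFS.

-38.0575 dBFS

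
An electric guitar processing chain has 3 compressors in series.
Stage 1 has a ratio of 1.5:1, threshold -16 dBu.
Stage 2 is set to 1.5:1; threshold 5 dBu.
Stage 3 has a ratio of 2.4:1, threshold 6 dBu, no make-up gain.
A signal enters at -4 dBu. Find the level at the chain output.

Stage 1: overshoot 12 dB → 12/1.5 = 8 dB → -8 dBu.
Stage 2: -8 dBu ≤ 5 dBu, so stage 2 doesn't engage; output -8 dBu.
Stage 3: -8 dBu is at or below the 6 dBu threshold — no compression; output -8 dBu.

-8 dBu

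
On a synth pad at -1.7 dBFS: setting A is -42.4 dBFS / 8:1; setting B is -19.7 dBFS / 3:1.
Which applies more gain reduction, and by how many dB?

A, by 23.6125 dB

A: 40.7 dB over, compressed to 5.0875 dB over, so 35.6125 dB of GR.
B: 18 dB over, compressed to 6 dB over, so 12 dB of GR.
A applies 23.6125 dB more gain reduction.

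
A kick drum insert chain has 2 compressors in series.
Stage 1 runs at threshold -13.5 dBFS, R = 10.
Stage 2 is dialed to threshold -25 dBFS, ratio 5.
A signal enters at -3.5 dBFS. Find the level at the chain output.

Stage 1: -3.5 dBFS is 10 dB over -13.5 dBFS; at 10:1 that becomes 1 dB over, giving -12.5 dBFS.
Stage 2: 12.5 dB above -25 dBFS, reduced 5:1 to 2.5 dB above → -22.5 dBFS.

-22.5 dBFS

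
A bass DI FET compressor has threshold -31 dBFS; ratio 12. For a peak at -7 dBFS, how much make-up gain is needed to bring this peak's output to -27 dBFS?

The peak compresses to -31 + 24/12 = -29 dBFS.
To reach -27 dBFS requires -27 − (-29) = 2 dB of make-up.

2 dB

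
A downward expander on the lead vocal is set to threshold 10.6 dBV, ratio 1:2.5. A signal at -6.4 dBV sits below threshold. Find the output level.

Below threshold, a 1:2.5 expander applies gain = (2.5−1)×(T − x) of attenuation.
(2.5−1) × 17 = 25.5 dB, so output = -6.4 − 25.5 = -31.9 dBV.

-31.9 dBV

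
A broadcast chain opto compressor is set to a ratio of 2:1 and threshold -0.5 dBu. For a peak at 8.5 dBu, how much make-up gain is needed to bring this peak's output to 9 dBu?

The peak compresses to -0.5 + 9/2 = 4 dBu.
To reach 9 dBu requires 9 − 4 = 5 dB of make-up.

5 dB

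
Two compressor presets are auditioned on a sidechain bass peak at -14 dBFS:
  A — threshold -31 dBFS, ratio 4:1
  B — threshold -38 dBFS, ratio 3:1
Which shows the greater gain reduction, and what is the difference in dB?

A: overshoot 17 dB → output overshoot 4.25 dB → GR 12.75 dB.
B: overshoot 24 dB → output overshoot 8 dB → GR 16 dB.
Difference: 3.25 dB in favour of B.

B, by 3.25 dB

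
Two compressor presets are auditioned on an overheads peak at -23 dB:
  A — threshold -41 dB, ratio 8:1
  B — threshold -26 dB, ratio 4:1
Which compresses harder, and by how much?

A: 18 dB over, compressed to 2.25 dB over, so 15.75 dB of GR.
B: 3 dB over, compressed to 0.75 dB over, so 2.25 dB of GR.
A reduces 13.5 dB more.

A, by 13.5 dB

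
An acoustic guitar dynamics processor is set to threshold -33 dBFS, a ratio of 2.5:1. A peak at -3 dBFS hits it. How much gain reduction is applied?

18 dB

The signal is 30 dB above threshold.
At 2.5:1, output sits 30/2.5 = 12 dB above threshold.
GR = overshoot in − overshoot out = 30 − 12 = 18 dB.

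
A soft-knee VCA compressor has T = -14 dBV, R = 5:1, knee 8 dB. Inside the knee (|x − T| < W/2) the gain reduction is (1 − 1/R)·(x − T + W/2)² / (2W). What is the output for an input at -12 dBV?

-13.8 dBV

x − T + W/2 = -12 − (-14) + 4 = 6.
GR = (1 − 1/5) × 6² / 16 = 0.8 × 36 / 16 = 1.8 dB.
Output = -12 − 1.8 = -13.8 dBV.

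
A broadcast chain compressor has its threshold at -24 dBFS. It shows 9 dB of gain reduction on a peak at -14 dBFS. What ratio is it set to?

10:1

Input overshoot = -14 − (-24) = 10 dB.
Output overshoot = 10 − 9 = 1 dB.
Ratio = input overshoot / output overshoot = 10 / 1 = 10.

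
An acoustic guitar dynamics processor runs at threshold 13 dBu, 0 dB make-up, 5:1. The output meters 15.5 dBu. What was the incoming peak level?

25.5 dBu

Post-compression overshoot = 15.5 − 13 = 2.5 dB.
Undo the ratio: input overshoot = 2.5 × 5 = 12.5 dB, giving input = 25.5 dBu.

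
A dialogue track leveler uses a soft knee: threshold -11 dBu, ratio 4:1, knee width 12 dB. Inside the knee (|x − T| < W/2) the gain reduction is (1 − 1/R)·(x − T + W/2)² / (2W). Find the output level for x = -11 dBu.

x − T + W/2 = -11 − (-11) + 6 = 6.
GR = (1 − 1/4) × 6² / 24 = 0.75 × 36 / 24 = 1.125 dB.
Output = -11 − 1.125 = -12.125 dBu.

-12.125 dBu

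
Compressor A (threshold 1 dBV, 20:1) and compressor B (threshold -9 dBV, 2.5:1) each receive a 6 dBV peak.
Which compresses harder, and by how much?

B, by 4.25 dB

A: 5 dB over, compressed to 0.25 dB over, so 4.75 dB of GR.
B: 15 dB over, compressed to 6 dB over, so 9 dB of GR.
Difference: 4.25 dB in favour of B.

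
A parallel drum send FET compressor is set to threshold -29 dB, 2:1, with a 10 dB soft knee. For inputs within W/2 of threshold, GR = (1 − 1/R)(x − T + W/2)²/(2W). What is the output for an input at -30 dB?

-30.4 dB

x − T + W/2 = -30 − (-29) + 5 = 4.
GR = (1 − 1/2) × 4² / 20 = 0.5 × 16 / 20 = 0.4 dB.
Output = -30 − 0.4 = -30.4 dB.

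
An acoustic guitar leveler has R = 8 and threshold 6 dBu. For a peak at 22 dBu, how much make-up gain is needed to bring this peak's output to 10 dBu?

Without make-up, output = threshold + overshoot/8 = 6 + 2 = 8 dBu.
Gap to target: 2 dB.

2 dB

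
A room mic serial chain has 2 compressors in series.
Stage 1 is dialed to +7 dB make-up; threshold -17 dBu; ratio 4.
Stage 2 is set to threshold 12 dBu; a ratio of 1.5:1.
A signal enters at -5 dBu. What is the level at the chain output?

Stage 1: 12 dB above -17 dBu, reduced 4:1 to 3 dB above → -14 dBu; +7 dB make-up → -7 dBu.
Stage 2: -7 dBu is at or below the 12 dBu threshold — no compression; output -7 dBu.

-7 dBu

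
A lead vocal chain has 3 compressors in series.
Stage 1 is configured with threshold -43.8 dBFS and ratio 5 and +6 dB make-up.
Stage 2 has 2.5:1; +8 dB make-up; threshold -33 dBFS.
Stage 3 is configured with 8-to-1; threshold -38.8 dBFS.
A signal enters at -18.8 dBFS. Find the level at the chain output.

-37.065 dBFS

Stage 1: -18.8 dBFS is 25 dB over -43.8 dBFS; at 5:1 that becomes 5 dB over, giving -38.8 dBFS; +6 dB make-up → -32.8 dBFS.
Stage 2: -32.8 dBFS is 0.2 dB over -33 dBFS; at 2.5:1 that becomes 0.08 dB over, giving -32.92 dBFS; +8 dB make-up → -24.92 dBFS.
Stage 3: overshoot 13.88 dB → 13.88/8 = 1.735 dB → -37.065 dBFS.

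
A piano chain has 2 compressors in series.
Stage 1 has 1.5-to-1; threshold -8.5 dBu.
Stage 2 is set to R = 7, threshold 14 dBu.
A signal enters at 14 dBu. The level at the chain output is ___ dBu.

Stage 1: 14 dBu is 22.5 dB over -8.5 dBu; at 1.5:1 that becomes 15 dB over, giving 6.5 dBu.
Stage 2: below threshold (6.5 ≤ 14); passes unchanged; output 6.5 dBu.

6.5 dBu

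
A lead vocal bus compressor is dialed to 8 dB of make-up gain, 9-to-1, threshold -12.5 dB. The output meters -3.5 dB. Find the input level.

-3.5 dB

Remove make-up: -3.5 − 8 = -11.5 dB.
The compressed level sits -11.5 − (-12.5) = 1 dB over threshold.
Input overshoot = R × output overshoot = 9 dB → input = -12.5 + 9 = -3.5 dB.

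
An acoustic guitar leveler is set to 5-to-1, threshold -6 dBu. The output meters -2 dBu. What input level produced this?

14 dBu

The compressed level sits -2 − (-6) = 4 dB over threshold.
Input overshoot = R × output overshoot = 20 dB → input = -6 + 20 = 14 dBu.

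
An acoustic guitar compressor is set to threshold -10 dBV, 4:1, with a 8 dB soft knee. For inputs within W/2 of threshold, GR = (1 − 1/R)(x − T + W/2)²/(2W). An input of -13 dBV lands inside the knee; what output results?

-13.046875 dBV

x − T + W/2 = -13 − (-10) + 4 = 1.
GR = (1 − 1/4) × 1² / 16 = 0.75 × 1 / 16 = 0.046875 dB.
Output = -13 − 0.046875 = -13.046875 dBV.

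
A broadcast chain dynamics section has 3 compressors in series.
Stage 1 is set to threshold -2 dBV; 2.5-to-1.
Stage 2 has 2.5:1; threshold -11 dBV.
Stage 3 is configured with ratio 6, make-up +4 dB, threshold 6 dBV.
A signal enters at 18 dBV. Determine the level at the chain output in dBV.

Stage 1: 18 dBV is 20 dB over -2 dBV; at 2.5:1 that becomes 8 dB over, giving 6 dBV.
Stage 2: 6 dBV is 17 dB over -11 dBV; at 2.5:1 that becomes 6.8 dB over, giving -4.2 dBV.
Stage 3: below threshold (-4.2 ≤ 6); passes unchanged; make-up brings it to -0.2 dBV.

-0.2 dBV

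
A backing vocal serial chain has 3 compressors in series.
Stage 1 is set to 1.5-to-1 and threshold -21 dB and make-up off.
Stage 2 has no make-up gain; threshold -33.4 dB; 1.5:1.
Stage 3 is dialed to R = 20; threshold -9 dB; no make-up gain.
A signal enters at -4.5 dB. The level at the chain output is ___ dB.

-17.8 dB

Stage 1: 16.5 dB above -21 dB, reduced 1.5:1 to 11 dB above → -10 dB.
Stage 2: 23.4 dB above -33.4 dB, reduced 1.5:1 to 15.6 dB above → -17.8 dB.
Stage 3: below threshold (-17.8 ≤ -9); passes unchanged; output -17.8 dB.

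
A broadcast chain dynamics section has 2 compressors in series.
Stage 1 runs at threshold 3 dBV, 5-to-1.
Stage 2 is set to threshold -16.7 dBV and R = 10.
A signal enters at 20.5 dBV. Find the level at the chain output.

Stage 1: 20.5 dBV is 17.5 dB over 3 dBV; at 5:1 that becomes 3.5 dB over, giving 6.5 dBV.
Stage 2: 6.5 dBV is 23.2 dB over -16.7 dBV; at 10:1 that becomes 2.32 dB over, giving -14.38 dBV.

-14.38 dBV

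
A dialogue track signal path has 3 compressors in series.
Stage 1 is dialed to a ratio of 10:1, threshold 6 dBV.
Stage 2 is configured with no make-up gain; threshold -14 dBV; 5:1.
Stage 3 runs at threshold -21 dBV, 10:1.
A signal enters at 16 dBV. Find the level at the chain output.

Stage 1: 16 dBV is 10 dB over 6 dBV; at 10:1 that becomes 1 dB over, giving 7 dBV.
Stage 2: overshoot 21 dB → 21/5 = 4.2 dB → -9.8 dBV.
Stage 3: -9.8 dBV is 11.2 dB over -21 dBV; at 10:1 that becomes 1.12 dB over, giving -19.88 dBV.

-19.88 dBV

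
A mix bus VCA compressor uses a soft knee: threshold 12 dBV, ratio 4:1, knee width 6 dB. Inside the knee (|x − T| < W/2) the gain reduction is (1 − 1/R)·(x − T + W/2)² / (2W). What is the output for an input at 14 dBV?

12.4375 dBV

x − T + W/2 = 14 − 12 + 3 = 5.
GR = (1 − 1/4) × 5² / 12 = 0.75 × 25 / 12 = 1.5625 dB.
Output = 14 − 1.5625 = 12.4375 dBV.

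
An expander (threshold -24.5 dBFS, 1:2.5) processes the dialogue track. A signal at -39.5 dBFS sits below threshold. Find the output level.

-62 dBFS

Below threshold, a 1:2.5 expander applies gain = (2.5−1)×(T − x) of attenuation.
(2.5−1) × 15 = 22.5 dB, so output = -39.5 − 22.5 = -62 dBFS.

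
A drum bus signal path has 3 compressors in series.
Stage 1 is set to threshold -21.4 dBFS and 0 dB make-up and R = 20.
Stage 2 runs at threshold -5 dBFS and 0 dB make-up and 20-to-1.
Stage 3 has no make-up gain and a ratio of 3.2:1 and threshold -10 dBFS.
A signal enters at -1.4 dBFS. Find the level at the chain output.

Stage 1: 20 dB above -21.4 dBFS, reduced 20:1 to 1 dB above → -20.4 dBFS.
Stage 2: below threshold (-20.4 ≤ -5); passes unchanged; output -20.4 dBFS.
Stage 3: below threshold (-20.4 ≤ -10); passes unchanged; output -20.4 dBFS.

-20.4 dBFS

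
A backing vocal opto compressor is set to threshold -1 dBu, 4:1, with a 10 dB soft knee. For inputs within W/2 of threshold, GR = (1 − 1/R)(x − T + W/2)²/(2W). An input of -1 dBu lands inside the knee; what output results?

x − T + W/2 = -1 − (-1) + 5 = 5.
GR = (1 − 1/4) × 5² / 20 = 0.75 × 25 / 20 = 0.9375 dB.
Output = -1 − 0.9375 = -1.9375 dBu.

-1.9375 dBu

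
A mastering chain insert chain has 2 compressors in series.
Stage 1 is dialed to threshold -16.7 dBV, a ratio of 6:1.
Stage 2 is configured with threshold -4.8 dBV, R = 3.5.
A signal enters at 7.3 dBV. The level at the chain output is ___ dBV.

Stage 1: 24 dB above -16.7 dBV, reduced 6:1 to 4 dB above → -12.7 dBV.
Stage 2: below threshold (-12.7 ≤ -4.8); passes unchanged; output -12.7 dBV.

-12.7 dBV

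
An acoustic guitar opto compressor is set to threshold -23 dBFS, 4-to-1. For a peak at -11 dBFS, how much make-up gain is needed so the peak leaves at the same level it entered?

Without make-up, output = threshold + overshoot/4 = -23 + 3 = -20 dBFS.
Gap to target: 9 dB.

9 dB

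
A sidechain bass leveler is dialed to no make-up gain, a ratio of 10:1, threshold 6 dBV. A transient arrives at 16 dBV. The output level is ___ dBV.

The input is 10 dB above the 6 dBV threshold.
10:1 compression reduces that to 10/10 = 1 dB over.
Output = 6 + 1 = 7 dBV.

7 dBV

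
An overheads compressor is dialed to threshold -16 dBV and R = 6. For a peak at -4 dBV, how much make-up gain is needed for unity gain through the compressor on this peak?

10 dB

The peak compresses to -16 + 12/6 = -14 dBV.
To reach -4 dBV requires -4 − (-14) = 10 dB of make-up.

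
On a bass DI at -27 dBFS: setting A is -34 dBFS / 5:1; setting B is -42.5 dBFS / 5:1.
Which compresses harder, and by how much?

B, by 6.8 dB

A: 7 dB over, compressed to 1.4 dB over, so 5.6 dB of GR.
B: 15.5 dB over, compressed to 3.1 dB over, so 12.4 dB of GR.
Difference: 6.8 dB in favour of B.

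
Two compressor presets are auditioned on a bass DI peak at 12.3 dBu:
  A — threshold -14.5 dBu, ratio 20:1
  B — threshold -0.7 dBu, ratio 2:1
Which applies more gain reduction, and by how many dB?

A: GR = 26.8 − 26.8/20 = 25.46 dB.
B: GR = 13 − 13/2 = 6.5 dB.
A applies 18.96 dB more gain reduction.

A, by 18.96 dB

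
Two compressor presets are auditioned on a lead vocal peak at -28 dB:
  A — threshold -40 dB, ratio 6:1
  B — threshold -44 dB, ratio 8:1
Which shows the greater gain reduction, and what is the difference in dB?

A: 12 dB over, compressed to 2 dB over, so 10 dB of GR.
B: 16 dB over, compressed to 2 dB over, so 14 dB of GR.
Difference: 4 dB in favour of B.

B, by 4 dB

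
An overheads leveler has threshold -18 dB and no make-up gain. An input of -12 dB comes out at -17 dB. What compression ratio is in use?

Input overshoot = -12 − (-18) = 6 dB; output overshoot = -17 − (-18) = 1 dB.
Ratio = 6 / 1 = 6.

6:1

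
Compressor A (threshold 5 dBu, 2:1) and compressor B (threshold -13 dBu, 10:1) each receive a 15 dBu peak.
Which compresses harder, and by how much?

A: 10 dB over, compressed to 5 dB over, so 5 dB of GR.
B: 28 dB over, compressed to 2.8 dB over, so 25.2 dB of GR.
B applies 20.2 dB more gain reduction.

B, by 20.2 dB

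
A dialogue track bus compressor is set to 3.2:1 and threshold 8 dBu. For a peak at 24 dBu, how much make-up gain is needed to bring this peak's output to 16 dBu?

3 dB

Without make-up, output = threshold + overshoot/3.2 = 8 + 5 = 13 dBu.
Gap to target: 3 dB.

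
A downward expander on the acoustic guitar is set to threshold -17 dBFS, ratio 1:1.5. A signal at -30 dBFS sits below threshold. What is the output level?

The input is 13 dB below the -17 dBFS threshold.
A 1:1.5 expander multiplies undershoot by 1.5: 13 × 1.5 = 19.5 dB below threshold.
Output = -17 − 19.5 = -36.5 dBFS.

-36.5 dBFS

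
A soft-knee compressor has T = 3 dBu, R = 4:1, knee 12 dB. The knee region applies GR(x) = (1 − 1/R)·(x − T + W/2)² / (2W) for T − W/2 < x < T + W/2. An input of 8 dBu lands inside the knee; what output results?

x − T + W/2 = 8 − 3 + 6 = 11.
GR = (1 − 1/4) × 11² / 24 = 0.75 × 121 / 24 = 3.78125 dB.
Output = 8 − 3.78125 = 4.21875 dBu.

4.21875 dBu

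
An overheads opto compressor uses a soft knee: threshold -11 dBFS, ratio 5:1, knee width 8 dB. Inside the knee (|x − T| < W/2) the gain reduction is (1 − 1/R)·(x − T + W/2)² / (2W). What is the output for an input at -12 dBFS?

x − T + W/2 = -12 − (-11) + 4 = 3.
GR = (1 − 1/5) × 3² / 16 = 0.8 × 9 / 16 = 0.45 dB.
Output = -12 − 0.45 = -12.45 dBFS.

-12.45 dBFS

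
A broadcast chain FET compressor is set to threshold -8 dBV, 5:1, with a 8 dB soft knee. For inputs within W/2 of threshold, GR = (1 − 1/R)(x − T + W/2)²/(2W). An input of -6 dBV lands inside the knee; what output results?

-7.8 dBV

x − T + W/2 = -6 − (-8) + 4 = 6.
GR = (1 − 1/5) × 6² / 16 = 0.8 × 36 / 16 = 1.8 dB.
Output = -6 − 1.8 = -7.8 dBV.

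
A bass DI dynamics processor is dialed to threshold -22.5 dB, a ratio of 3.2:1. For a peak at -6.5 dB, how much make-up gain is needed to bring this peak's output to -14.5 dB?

3 dB

The peak compresses to -22.5 + 16/3.2 = -17.5 dB.
To reach -14.5 dB requires -14.5 − (-17.5) = 3 dB of make-up.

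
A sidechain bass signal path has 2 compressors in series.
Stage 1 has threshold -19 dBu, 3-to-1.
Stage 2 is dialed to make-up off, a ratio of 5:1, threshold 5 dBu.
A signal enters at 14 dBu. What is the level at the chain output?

-8 dBu

Stage 1: 14 dBu is 33 dB over -19 dBu; at 3:1 that becomes 11 dB over, giving -8 dBu.
Stage 2: -8 dBu is at or below the 5 dBu threshold — no compression; output -8 dBu.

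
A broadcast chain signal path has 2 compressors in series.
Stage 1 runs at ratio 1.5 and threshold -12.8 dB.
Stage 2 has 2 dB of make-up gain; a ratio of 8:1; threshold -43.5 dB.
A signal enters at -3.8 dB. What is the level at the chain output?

-36.9125 dB

Stage 1: overshoot 9 dB → 9/1.5 = 6 dB → -6.8 dB.
Stage 2: -6.8 dB is 36.7 dB over -43.5 dB; at 8:1 that becomes 4.5875 dB over, giving -38.9125 dB; +2 dB make-up → -36.9125 dB.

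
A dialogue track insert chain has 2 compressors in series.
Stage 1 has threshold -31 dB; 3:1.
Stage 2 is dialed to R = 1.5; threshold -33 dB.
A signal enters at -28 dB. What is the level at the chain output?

-31 dB

Stage 1: overshoot 3 dB → 3/3 = 1 dB → -30 dB.
Stage 2: overshoot 3 dB → 3/1.5 = 2 dB → -31 dB.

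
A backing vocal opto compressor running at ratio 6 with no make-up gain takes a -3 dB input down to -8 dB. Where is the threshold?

Input is 6 dB above T (since output overshoot × R = input overshoot: (-8 − T)·6 = -3 − T gives T = -9 dB).
Check: -9 + (-3 − (-9))/6 = -9 + 1 = -8 dB. ✓

-9 dB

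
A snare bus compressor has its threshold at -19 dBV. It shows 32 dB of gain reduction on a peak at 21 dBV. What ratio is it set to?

5:1

Input overshoot = 21 − (-19) = 40 dB.
Output overshoot = 40 − 32 = 8 dB.
Ratio = input overshoot / output overshoot = 40 / 8 = 5.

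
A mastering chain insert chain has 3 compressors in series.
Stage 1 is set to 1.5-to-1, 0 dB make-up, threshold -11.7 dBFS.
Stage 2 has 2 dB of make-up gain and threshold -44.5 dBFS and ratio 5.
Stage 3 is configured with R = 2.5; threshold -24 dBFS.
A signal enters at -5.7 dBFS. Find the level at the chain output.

Stage 1: 6 dB above -11.7 dBFS, reduced 1.5:1 to 4 dB above → -7.7 dBFS.
Stage 2: 36.8 dB above -44.5 dBFS, reduced 5:1 to 7.36 dB above → -37.14 dBFS; +2 dB make-up → -35.14 dBFS.
Stage 3: -35.14 dBFS is at or below the -24 dBFS threshold — no compression; output -35.14 dBFS.

-35.14 dBFS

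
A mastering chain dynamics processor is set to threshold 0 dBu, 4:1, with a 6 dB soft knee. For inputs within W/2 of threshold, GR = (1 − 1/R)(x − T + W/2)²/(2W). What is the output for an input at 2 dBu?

x − T + W/2 = 2 − 0 + 3 = 5.
GR = (1 − 1/4) × 5² / 12 = 0.75 × 25 / 12 = 1.5625 dB.
Output = 2 − 1.5625 = 0.4375 dBu.

0.4375 dBu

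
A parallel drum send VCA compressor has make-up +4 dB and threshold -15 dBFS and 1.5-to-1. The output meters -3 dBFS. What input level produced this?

Before make-up, the level was -3 − 4 = -7 dBFS.
The compressed level sits -7 − (-15) = 8 dB over threshold.
Undo the ratio: input overshoot = 8 × 1.5 = 12 dB, giving input = -3 dBFS.

-3 dBFS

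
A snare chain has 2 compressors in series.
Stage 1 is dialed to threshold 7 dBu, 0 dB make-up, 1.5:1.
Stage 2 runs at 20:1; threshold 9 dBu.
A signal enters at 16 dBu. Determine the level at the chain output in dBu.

Stage 1: 16 dBu is 9 dB over 7 dBu; at 1.5:1 that becomes 6 dB over, giving 13 dBu.
Stage 2: 13 dBu is 4 dB over 9 dBu; at 20:1 that becomes 0.2 dB over, giving 9.2 dBu.

9.2 dBu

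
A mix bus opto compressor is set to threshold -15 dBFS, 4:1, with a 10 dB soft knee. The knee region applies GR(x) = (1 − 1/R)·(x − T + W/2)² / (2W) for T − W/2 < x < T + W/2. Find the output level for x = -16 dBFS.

-16.6 dBFS

x − T + W/2 = -16 − (-15) + 5 = 4.
GR = (1 − 1/4) × 4² / 20 = 0.75 × 16 / 20 = 0.6 dB.
Output = -16 − 0.6 = -16.6 dBFS.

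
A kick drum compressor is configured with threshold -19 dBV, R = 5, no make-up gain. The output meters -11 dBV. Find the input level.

21 dBV

The compressed level sits -11 − (-19) = 8 dB over threshold.
Undo the ratio: input overshoot = 8 × 5 = 40 dB, giving input = 21 dBV.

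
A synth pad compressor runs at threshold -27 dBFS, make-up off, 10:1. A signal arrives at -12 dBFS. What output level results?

-12 dBFS sits 15 dB over threshold.
10:1 compression reduces that to 15/10 = 1.5 dB over.
So the level is -27 + 1.5 = -25.5 dBFS.

-25.5 dBFS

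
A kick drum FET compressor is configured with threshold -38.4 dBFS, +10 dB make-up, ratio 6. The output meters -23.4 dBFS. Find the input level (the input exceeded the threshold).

-8.4 dBFS

Before make-up, the level was -23.4 − 10 = -33.4 dBFS.
Post-compression overshoot = -33.4 − (-38.4) = 5 dB.
Undo the ratio: input overshoot = 5 × 6 = 30 dB, giving input = -8.4 dBFS.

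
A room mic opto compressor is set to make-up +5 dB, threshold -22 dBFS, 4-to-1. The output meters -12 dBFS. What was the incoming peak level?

-2 dBFS

Before make-up, the level was -12 − 5 = -17 dBFS.
The compressed level sits -17 − (-22) = 5 dB over threshold.
Undo the ratio: input overshoot = 5 × 4 = 20 dB, giving input = -2 dBFS.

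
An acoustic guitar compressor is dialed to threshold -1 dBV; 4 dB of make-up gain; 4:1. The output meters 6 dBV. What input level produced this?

Stripping the +4 dB make-up gives 2 dBV at the gain stage.
That's 3 dB above the -1 dBV threshold.
Input overshoot = R × output overshoot = 12 dB → input = -1 + 12 = 11 dBV.

11 dBV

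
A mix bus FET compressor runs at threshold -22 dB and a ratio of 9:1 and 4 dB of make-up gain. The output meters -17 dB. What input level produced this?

Before make-up, the level was -17 − 4 = -21 dB.
That's 1 dB above the -22 dB threshold.
Before 9:1 compression the overshoot was 1 × 9 = 9 dB, so input = -22 + 9 = -13 dB.

-13 dB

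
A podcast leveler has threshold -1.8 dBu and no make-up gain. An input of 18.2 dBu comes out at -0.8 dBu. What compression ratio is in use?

20:1

Input overshoot = 18.2 − (-1.8) = 20 dB; output overshoot = -0.8 − (-1.8) = 1 dB.
Ratio = 20 / 1 = 20.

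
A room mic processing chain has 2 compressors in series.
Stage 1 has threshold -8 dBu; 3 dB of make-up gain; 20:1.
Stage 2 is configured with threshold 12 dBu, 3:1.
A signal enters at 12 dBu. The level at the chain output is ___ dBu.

Stage 1: 12 dBu is 20 dB over -8 dBu; at 20:1 that becomes 1 dB over, giving -7 dBu; +3 dB make-up → -4 dBu.
Stage 2: -4 dBu is at or below the 12 dBu threshold — no compression; output -4 dBu.

-4 dBu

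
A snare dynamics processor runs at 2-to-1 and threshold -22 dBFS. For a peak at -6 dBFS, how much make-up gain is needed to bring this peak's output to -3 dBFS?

Overshoot 16 dB → 16/2 = 8 dB after compression, so the compressed level is -22 + 8 = -14 dBFS.
Make-up = target − compressed = -3 − (-14) = 11 dB.

11 dB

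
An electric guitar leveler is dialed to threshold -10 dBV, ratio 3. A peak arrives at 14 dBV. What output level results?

The input is 24 dB above the -10 dBV threshold.
The 24 dB excess becomes 8 dB after 3:1 reduction.
So the level is -10 + 8 = -2 dBV.

-2 dBV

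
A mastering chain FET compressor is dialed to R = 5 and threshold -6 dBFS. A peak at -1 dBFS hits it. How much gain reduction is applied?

The signal is 5 dB above threshold.
After 5:1 compression the overshoot becomes 5/5 = 1 dB.
So the signal is attenuated by 5 − 1 = 4 dB.

4 dB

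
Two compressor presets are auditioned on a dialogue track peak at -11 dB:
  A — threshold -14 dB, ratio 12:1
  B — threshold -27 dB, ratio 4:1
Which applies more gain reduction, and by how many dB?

A: overshoot 3 dB → output overshoot 0.25 dB → GR 2.75 dB.
B: overshoot 16 dB → output overshoot 4 dB → GR 12 dB.
B applies 9.25 dB more gain reduction.

B, by 9.25 dB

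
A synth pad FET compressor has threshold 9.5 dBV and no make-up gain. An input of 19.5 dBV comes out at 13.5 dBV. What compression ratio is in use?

2.5:1

Input overshoot = 19.5 − 9.5 = 10 dB; output overshoot = 13.5 − 9.5 = 4 dB.
Ratio = 10 / 4 = 2.5.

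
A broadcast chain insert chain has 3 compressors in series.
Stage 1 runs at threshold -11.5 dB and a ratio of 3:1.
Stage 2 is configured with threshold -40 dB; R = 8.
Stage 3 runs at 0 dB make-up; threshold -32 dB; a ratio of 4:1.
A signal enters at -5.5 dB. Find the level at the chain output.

Stage 1: -5.5 dB is 6 dB over -11.5 dB; at 3:1 that becomes 2 dB over, giving -9.5 dB.
Stage 2: 30.5 dB above -40 dB, reduced 8:1 to 3.8125 dB above → -36.1875 dB.
Stage 3: -36.1875 dB is at or below the -32 dB threshold — no compression; output -36.1875 dB.

-36.1875 dB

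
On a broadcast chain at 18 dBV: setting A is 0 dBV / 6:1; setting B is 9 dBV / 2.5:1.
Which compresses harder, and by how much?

A: 18 dB over, compressed to 3 dB over, so 15 dB of GR.
B: 9 dB over, compressed to 3.6 dB over, so 5.4 dB of GR.
A reduces 9.6 dB more.

A, by 9.6 dB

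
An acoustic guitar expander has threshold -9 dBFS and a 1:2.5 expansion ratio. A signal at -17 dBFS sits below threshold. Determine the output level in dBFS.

-29 dBFS

The input is 8 dB below the -9 dBFS threshold.
A 1:2.5 expander multiplies undershoot by 2.5: 8 × 2.5 = 20 dB below threshold.
Output = -9 − 20 = -29 dBFS.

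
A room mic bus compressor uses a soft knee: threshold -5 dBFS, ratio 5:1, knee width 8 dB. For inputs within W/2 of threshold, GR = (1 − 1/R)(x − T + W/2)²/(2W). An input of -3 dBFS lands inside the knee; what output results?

x − T + W/2 = -3 − (-5) + 4 = 6.
GR = (1 − 1/5) × 6² / 16 = 0.8 × 36 / 16 = 1.8 dB.
Output = -3 − 1.8 = -4.8 dBFS.

-4.8 dBFS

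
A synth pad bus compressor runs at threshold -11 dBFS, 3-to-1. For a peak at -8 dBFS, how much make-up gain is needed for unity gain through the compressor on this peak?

2 dB

Without make-up, output = threshold + overshoot/3 = -11 + 1 = -10 dBFS.
Gap to target: 2 dB.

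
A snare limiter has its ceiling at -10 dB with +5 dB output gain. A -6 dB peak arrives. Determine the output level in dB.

A brickwall limiter is an ∞:1 compressor: any input above the ceiling is clamped to -10 dB.
Output gain then adds 5 dB: -10 + 5 = -5 dB.

-5 dB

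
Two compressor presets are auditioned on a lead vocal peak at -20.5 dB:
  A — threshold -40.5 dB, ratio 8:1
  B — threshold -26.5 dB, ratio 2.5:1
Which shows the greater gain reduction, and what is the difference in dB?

A: 20 dB over, compressed to 2.5 dB over, so 17.5 dB of GR.
B: 6 dB over, compressed to 2.4 dB over, so 3.6 dB of GR.
A reduces 13.9 dB more.

A, by 13.9 dB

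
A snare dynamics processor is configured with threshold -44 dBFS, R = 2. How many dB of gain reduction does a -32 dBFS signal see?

6 dB

Overshoot = -32 − (-44) = 12 dB.
After 2:1 compression the overshoot becomes 12/2 = 6 dB.
Gain reduction = 12 − 6 = 6 dB.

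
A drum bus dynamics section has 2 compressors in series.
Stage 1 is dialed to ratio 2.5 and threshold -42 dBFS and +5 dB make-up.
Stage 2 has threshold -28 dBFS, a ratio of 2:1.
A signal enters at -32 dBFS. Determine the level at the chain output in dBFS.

-33 dBFS

Stage 1: 10 dB above -42 dBFS, reduced 2.5:1 to 4 dB above → -38 dBFS; +5 dB make-up → -33 dBFS.
Stage 2: -33 dBFS is at or below the -28 dBFS threshold — no compression; output -33 dBFS.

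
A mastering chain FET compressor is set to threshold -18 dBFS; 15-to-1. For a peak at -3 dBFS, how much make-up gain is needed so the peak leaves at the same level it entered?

14 dB

Without make-up, output = threshold + overshoot/15 = -18 + 1 = -17 dBFS.
Gap to target: 14 dB.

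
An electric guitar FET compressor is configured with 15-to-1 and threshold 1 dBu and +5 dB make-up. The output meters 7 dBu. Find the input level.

16 dBu

Before make-up, the level was 7 − 5 = 2 dBu.
That's 1 dB above the 1 dBu threshold.
Undo the ratio: input overshoot = 1 × 15 = 15 dB, giving input = 16 dBu.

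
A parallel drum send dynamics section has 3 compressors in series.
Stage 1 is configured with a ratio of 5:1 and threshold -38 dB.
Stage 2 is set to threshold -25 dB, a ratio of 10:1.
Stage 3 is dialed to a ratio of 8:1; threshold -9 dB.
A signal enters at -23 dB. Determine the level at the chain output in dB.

-35 dB

Stage 1: 15 dB above -38 dB, reduced 5:1 to 3 dB above → -35 dB.
Stage 2: -35 dB is at or below the -25 dB threshold — no compression; output -35 dB.
Stage 3: -35 dB is at or below the -9 dB threshold — no compression; output -35 dB.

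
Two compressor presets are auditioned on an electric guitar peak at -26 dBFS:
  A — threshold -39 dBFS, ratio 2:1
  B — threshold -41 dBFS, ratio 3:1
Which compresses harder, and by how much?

B, by 3.5 dB

A: overshoot 13 dB → output overshoot 6.5 dB → GR 6.5 dB.
B: overshoot 15 dB → output overshoot 5 dB → GR 10 dB.
B reduces 3.5 dB more.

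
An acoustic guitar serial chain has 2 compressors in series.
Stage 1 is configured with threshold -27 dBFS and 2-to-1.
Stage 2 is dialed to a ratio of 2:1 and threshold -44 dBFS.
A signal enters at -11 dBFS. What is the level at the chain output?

Stage 1: 16 dB above -27 dBFS, reduced 2:1 to 8 dB above → -19 dBFS.
Stage 2: 25 dB above -44 dBFS, reduced 2:1 to 12.5 dB above → -31.5 dBFS.

-31.5 dBFS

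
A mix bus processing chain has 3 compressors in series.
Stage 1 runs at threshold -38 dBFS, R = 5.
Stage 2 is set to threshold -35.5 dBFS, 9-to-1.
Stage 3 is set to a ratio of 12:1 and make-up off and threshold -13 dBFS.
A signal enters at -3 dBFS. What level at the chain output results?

-35 dBFS

Stage 1: overshoot 35 dB → 35/5 = 7 dB → -31 dBFS.
Stage 2: 4.5 dB above -35.5 dBFS, reduced 9:1 to 0.5 dB above → -35 dBFS.
Stage 3: -35 dBFS ≤ -13 dBFS, so stage 3 doesn't engage; output -35 dBFS.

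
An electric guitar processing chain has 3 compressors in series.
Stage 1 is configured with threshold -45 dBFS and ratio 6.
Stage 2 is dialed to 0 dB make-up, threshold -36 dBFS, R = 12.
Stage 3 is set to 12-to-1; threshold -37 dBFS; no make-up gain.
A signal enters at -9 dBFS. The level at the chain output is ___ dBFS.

Stage 1: 36 dB above -45 dBFS, reduced 6:1 to 6 dB above → -39 dBFS.
Stage 2: below threshold (-39 ≤ -36); passes unchanged; output -39 dBFS.
Stage 3: below threshold (-39 ≤ -37); passes unchanged; output -39 dBFS.

-39 dBFS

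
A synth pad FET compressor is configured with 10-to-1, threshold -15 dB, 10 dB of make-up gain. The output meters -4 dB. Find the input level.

-5 dB

Remove make-up: -4 − 10 = -14 dB.
That's 1 dB above the -15 dB threshold.
Before 10:1 compression the overshoot was 1 × 10 = 10 dB, so input = -15 + 10 = -5 dB.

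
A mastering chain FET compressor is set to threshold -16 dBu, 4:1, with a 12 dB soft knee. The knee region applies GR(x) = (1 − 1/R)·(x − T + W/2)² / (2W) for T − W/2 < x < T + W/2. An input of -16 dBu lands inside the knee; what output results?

-17.125 dBu

x − T + W/2 = -16 − (-16) + 6 = 6.
GR = (1 − 1/4) × 6² / 24 = 0.75 × 36 / 24 = 1.125 dB.
Output = -16 − 1.125 = -17.125 dBu.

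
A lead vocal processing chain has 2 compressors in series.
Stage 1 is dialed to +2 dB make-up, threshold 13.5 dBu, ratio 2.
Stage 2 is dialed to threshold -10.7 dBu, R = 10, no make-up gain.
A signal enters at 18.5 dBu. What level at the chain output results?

Stage 1: overshoot 5 dB → 5/2 = 2.5 dB → 16 dBu; +2 dB make-up → 18 dBu.
Stage 2: 18 dBu is 28.7 dB over -10.7 dBu; at 10:1 that becomes 2.87 dB over, giving -7.83 dBu.

-7.83 dBu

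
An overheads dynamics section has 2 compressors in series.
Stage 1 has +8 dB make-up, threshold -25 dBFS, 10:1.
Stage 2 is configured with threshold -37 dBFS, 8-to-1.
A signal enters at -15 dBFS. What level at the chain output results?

-34.375 dBFS

Stage 1: -15 dBFS is 10 dB over -25 dBFS; at 10:1 that becomes 1 dB over, giving -24 dBFS; +8 dB make-up → -16 dBFS.
Stage 2: 21 dB above -37 dBFS, reduced 8:1 to 2.625 dB above → -34.375 dBFS.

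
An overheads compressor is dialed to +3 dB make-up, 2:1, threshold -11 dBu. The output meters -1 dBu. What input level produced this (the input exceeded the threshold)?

3 dBu

Before make-up, the level was -1 − 3 = -4 dBu.
That's 7 dB above the -11 dBu threshold.
Before 2:1 compression the overshoot was 7 × 2 = 14 dB, so input = -11 + 14 = 3 dBu.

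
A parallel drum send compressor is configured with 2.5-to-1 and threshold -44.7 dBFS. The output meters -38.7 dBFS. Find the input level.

-29.7 dBFS

That's 6 dB above the -44.7 dBFS threshold.
Undo the ratio: input overshoot = 6 × 2.5 = 15 dB, giving input = -29.7 dBFS.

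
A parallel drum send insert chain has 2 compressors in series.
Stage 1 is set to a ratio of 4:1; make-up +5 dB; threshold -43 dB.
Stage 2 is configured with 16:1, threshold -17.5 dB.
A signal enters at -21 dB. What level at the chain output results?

-32.5 dB

Stage 1: -21 dB is 22 dB over -43 dB; at 4:1 that becomes 5.5 dB over, giving -37.5 dB; +5 dB make-up → -32.5 dB.
Stage 2: -32.5 dB ≤ -17.5 dB, so stage 2 doesn't engage; output -32.5 dB.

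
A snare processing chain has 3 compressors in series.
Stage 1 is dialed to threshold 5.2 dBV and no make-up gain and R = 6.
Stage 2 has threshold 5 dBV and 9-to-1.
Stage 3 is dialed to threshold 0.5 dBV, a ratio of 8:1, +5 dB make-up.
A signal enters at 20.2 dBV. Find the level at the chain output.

6.1 dBV

Stage 1: overshoot 15 dB → 15/6 = 2.5 dB → 7.7 dBV.
Stage 2: 2.7 dB above 5 dBV, reduced 9:1 to 0.3 dB above → 5.3 dBV.
Stage 3: 4.8 dB above 0.5 dBV, reduced 8:1 to 0.6 dB above → 1.1 dBV; +5 dB make-up → 6.1 dBV.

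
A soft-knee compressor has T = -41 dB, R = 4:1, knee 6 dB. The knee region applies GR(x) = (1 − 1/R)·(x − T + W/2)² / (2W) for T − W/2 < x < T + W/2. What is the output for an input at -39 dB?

x − T + W/2 = -39 − (-41) + 3 = 5.
GR = (1 − 1/4) × 5² / 12 = 0.75 × 25 / 12 = 1.5625 dB.
Output = -39 − 1.5625 = -40.5625 dB.

-40.5625 dB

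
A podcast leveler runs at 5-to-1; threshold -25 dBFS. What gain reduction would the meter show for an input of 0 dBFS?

0 dBFS exceeds the threshold by 25 dB.
A 5:1 ratio leaves 5 dB of that excess.
GR = overshoot in − overshoot out = 25 − 5 = 20 dB.

20 dB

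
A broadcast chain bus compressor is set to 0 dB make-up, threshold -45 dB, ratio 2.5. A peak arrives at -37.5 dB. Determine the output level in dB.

-42 dB

The input is 7.5 dB above the -45 dB threshold.
At 2.5:1 the overshoot is divided by 2.5, leaving 3 dB above threshold.
So the level is -45 + 3 = -42 dB.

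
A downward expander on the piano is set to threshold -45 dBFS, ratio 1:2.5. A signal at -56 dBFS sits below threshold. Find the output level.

The input is 11 dB below the -45 dBFS threshold.
A 1:2.5 expander multiplies undershoot by 2.5: 11 × 2.5 = 27.5 dB below threshold.
Output = -45 − 27.5 = -72.5 dBFS.

-72.5 dBFS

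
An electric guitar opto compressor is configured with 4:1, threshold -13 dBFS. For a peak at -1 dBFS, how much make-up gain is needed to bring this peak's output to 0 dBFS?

Without make-up, output = threshold + overshoot/4 = -13 + 3 = -10 dBFS.
Gap to target: 10 dB.

10 dB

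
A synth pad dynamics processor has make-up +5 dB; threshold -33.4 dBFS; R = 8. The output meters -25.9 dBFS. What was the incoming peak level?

-13.4 dBFS

Remove make-up: -25.9 − 5 = -30.9 dBFS.
Post-compression overshoot = -30.9 − (-33.4) = 2.5 dB.
Input overshoot = R × output overshoot = 20 dB → input = -33.4 + 20 = -13.4 dBFS.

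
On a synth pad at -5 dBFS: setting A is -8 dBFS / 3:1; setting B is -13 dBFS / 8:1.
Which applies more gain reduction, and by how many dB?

A: GR = 3 − 3/3 = 2 dB.
B: GR = 8 − 8/8 = 7 dB.
B reduces 5 dB more.

B, by 5 dB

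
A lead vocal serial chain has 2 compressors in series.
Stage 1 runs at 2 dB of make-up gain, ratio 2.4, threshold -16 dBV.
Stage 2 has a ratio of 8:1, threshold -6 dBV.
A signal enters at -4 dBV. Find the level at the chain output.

Stage 1: -4 dBV is 12 dB over -16 dBV; at 2.4:1 that becomes 5 dB over, giving -11 dBV; +2 dB make-up → -9 dBV.
Stage 2: below threshold (-9 ≤ -6); passes unchanged; output -9 dBV.

-9 dBV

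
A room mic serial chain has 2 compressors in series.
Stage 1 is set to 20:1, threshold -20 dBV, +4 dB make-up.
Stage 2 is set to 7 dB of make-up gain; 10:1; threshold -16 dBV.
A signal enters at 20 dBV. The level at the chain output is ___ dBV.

Stage 1: overshoot 40 dB → 40/20 = 2 dB → -18 dBV; +4 dB make-up → -14 dBV.
Stage 2: -14 dBV is 2 dB over -16 dBV; at 10:1 that becomes 0.2 dB over, giving -15.8 dBV; +7 dB make-up → -8.8 dBV.

-8.8 dBV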